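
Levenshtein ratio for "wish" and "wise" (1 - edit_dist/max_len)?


Word 1: "wish" (length 4)
Word 2: "wise" (length 4)
One optimal edit sequence:
  1. keep 'w'
  2. keep 'i'
  3. keep 's'
  4. substitute 'h' -> 'e'  (+1)
Edit distance = 1
Max length = max(4, 4) = 4
Similarity = 1 - 1/4
= 0.7500


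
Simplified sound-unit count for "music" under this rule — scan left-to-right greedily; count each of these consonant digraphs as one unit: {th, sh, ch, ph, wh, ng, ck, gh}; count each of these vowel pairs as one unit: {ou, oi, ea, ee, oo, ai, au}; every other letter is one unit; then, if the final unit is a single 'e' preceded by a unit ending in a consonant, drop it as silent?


Word: "music" (5 letters)
Left-to-right scan:
  (1) 'm' (letter)
  (2) 'u' (letter)
  (3) 's' (letter)
  (4) 'i' (letter)
  (5) 'c' (letter)
Units from scan: 5
Sound units = 5 units


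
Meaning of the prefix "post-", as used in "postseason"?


Prefix: post-
Example: postseason = post- + season
Meaning = after


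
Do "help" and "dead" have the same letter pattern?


Pattern of "help": [0, 1, 2, 3]
Pattern of "dead": [0, 1, 2, 0]
Patterns do not match
Same pattern = No


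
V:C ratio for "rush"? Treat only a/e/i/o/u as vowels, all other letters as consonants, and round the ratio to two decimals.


Word: "rush"
Vowels (a,e,i,o,u): 1
Consonants: 3
Ratio = 1/3
= 0.33


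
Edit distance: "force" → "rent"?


Word 1: "force" (length 5)
Word 2: "rent" (length 4)
One optimal edit sequence (insert/delete/substitute each cost 1):
  1. delete 'f'  (+1)
  2. substitute 'o' -> 'r'  (+1)
  3. substitute 'r' -> 'e'  (+1)
  4. substitute 'c' -> 'n'  (+1)
  5. substitute 'e' -> 't'  (+1)
Total edit operations: 5
Edit distance = 5


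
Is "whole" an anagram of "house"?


Word 1: "house" → sorted: ehosu
Word 2: "whole" → sorted: ehlow
Same letters? ehosu != ehlow
Anagram = No


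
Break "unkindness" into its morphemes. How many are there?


Word: "unkindness"
Morphemes: un- | kind | -ness
Each morpheme carries meaning
= 3 morphemes


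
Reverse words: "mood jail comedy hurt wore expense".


Original: "mood jail comedy hurt wore expense"
Words (1..n): mood | jail | comedy | hurt | wore | expense
Reversed (n..1): expense | wore | hurt | comedy | jail | mood
Result = "expense wore hurt comedy jail mood"


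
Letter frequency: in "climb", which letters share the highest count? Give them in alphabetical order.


Word: "climb"
Letter counts:
  'b': 1
  'c': 1
  'i': 1
  'l': 1
  'm': 1
Maximum count = 1
Most frequent = 'b', 'c', 'i', 'l', 'm' (1 time each)


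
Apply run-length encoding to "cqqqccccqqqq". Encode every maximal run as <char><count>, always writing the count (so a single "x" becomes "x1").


String: "cqqqccccqqqq"
Scanning for consecutive runs:
  'c' x 1
  'q' x 3
  'c' x 4
  'q' x 4
RLE = "c1q3c4q4"


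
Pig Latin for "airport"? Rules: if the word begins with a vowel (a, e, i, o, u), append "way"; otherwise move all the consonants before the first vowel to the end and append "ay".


Word: "airport"
Starts with vowel → add 'way'
Pig Latin = "airportway"


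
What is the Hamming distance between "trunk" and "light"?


Comparing character by character (same length = 5):
  Pos 0: 't' vs 'l' !=
  Pos 1: 'r' vs 'i' !=
  Pos 2: 'u' vs 'g' !=
  Pos 3: 'n' vs 'h' !=
  Pos 4: 'k' vs 't' !=
Hamming distance = 5


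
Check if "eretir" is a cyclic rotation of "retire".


Word: "retire", Candidate: "eretir"
Method: check if candidate is substring of word+word
"retireretire" contains "eretir"? Yes
Is rotation = Yes


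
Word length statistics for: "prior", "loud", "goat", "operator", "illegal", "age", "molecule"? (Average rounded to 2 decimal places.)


Lengths: "prior"=5, "loud"=4, "goat"=4, "operator"=8, "illegal"=7, "age"=3, "molecule"=8
Sum = 39, Count = 7
Average = 39/7 = 5.57
= avg=5.57, min=3, max=8


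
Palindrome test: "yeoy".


Word: "yeoy"
Reversed: "yoey"
Forward == Backward? yeoy != yoey
Palindrome = No


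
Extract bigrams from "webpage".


Word: "webpage" (length 7)
Number of bigrams = 7 - 2 + 1 = 6
  Position 0: "we"
  Position 1: "eb"
  Position 2: "bp"
  Position 3: "pa"
  Position 4: "ag"
  Position 5: "ge"
Bigrams = "we", "eb", "bp", "pa", "ag", "ge"


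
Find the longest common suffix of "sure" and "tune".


Word 1: "sure"
Word 2: "tune"
Comparing from end:
  Pos -1: 'e' == 'e'
  Pos -2: 'r' != 'n' (stop)
LCS = "e" (length 1)


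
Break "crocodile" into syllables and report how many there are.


Word: "crocodile"
Syllable breakdown: croc-o-dile
Counting: 3 parts
= 3 syllables


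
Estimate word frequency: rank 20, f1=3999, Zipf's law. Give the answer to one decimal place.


Zipf's law: f(r) = f(1) / r
f(1) = 3999
f(20) = 3999 / 20
= 200.0 occurrences


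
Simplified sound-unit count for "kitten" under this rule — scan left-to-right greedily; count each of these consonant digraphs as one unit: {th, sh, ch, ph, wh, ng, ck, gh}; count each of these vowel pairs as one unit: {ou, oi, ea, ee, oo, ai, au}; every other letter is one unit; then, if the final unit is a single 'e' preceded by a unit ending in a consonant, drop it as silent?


Word: "kitten" (6 letters)
Left-to-right scan:
  (1) 'k' (letter)
  (2) 'i' (letter)
  (3) 't' (letter)
  (4) 't' (letter)
  (5) 'e' (letter)
  (6) 'n' (letter)
Units from scan: 6
Sound units = 6 units


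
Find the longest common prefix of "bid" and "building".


Word 1: "bid"
Word 2: "building"
Comparing from start:
  Pos 0: 'b' == 'b'
  Pos 1: 'i' != 'u' (stop)
LCP = "b" (length 1)


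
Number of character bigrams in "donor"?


Word: "donor" (length 5)
Number of 2-grams = length - 2 + 1 = 5 - 2 + 1
= 4


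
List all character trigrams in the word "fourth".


Word: "fourth" (length 6)
Number of trigrams = 6 - 3 + 1 = 4
  Position 0: "fou"
  Position 1: "our"
  Position 2: "urt"
  Position 3: "rth"
Trigrams = "fou", "our", "urt", "rth"


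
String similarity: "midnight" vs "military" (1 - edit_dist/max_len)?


Word 1: "midnight" (length 8)
Word 2: "military" (length 8)
One optimal edit sequence:
  1. keep 'm'
  2. keep 'i'
  3. substitute 'd' -> 'l'  (+1)
  4. substitute 'n' -> 'i'  (+1)
  5. substitute 'i' -> 't'  (+1)
  6. substitute 'g' -> 'a'  (+1)
  7. substitute 'h' -> 'r'  (+1)
  8. substitute 't' -> 'y'  (+1)
Edit distance = 6
Max length = max(8, 8) = 8
Similarity = 1 - 6/8
= 0.2500


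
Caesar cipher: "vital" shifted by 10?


Word: "vital"
Shift: 10
Each letter → (letter + shift) mod 26:
  'v' (21) + 10 = 5 → 'f'
  'i' (8) + 10 = 18 → 's'
  't' (19) + 10 = 3 → 'd'
  'a' (0) + 10 = 10 → 'k'
  'l' (11) + 10 = 21 → 'v'
Result = "fsdkv"


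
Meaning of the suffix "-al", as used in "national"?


Suffix: -al
Example: national (nation + -al)
Meaning = relating to


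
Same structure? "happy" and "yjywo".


Pattern of "happy": [0, 1, 2, 2, 3]
Pattern of "yjywo": [0, 1, 0, 2, 3]
Patterns do not match
Same pattern = No


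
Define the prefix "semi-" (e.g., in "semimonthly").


Prefix: semi-
As in: semimonthly -> semi- + monthly
Meaning = half


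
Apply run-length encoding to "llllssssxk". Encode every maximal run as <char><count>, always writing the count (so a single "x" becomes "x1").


String: "llllssssxk"
Scanning for consecutive runs:
  'l' x 4
  's' x 4
  'x' x 1
  'k' x 1
RLE = "l4s4x1k1"


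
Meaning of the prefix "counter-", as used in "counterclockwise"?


Prefix: counter-
As in: counterclockwise -> counter- + clockwise
Meaning = against / opposite


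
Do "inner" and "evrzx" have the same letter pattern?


Pattern of "inner": [0, 1, 1, 2, 3]
Pattern of "evrzx": [0, 1, 2, 3, 4]
Patterns do not match
Same pattern = No


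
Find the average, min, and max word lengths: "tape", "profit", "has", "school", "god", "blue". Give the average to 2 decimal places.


Lengths: "tape"=4, "profit"=6, "has"=3, "school"=6, "god"=3, "blue"=4
Sum = 26, Count = 6
Average = 26/6 = 4.33
= avg=4.33, min=3, max=6


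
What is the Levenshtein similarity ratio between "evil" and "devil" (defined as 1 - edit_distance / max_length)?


Word 1: "evil" (length 4)
Word 2: "devil" (length 5)
One optimal edit sequence:
  1. insert 'd'  (+1)
  2. keep 'e'
  3. keep 'v'
  4. keep 'i'
  5. keep 'l'
Edit distance = 1
Max length = max(4, 5) = 5
Similarity = 1 - 1/5
= 0.8000


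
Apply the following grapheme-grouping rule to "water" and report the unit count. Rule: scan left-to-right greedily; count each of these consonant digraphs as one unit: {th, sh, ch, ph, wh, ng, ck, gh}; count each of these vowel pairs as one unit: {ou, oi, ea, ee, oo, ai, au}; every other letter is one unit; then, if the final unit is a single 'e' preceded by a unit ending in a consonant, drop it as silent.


Word: "water" (5 letters)
Left-to-right scan:
  1. 'w' (letter)
  2. 'a' (letter)
  3. 't' (letter)
  4. 'e' (letter)
  5. 'r' (letter)
Units from scan: 5
Sound units = 5 units


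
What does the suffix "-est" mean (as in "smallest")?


Suffix: -est
As in: smallest -> small + -est
Meaning = most


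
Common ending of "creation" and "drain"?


Word 1: "creation"
Word 2: "drain"
Comparing from end:
  Pos -1: 'n' == 'n'
  Pos -2: 'o' != 'i' (stop)
LCS = "n" (length 1)


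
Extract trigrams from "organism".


Word: "organism" (length 8)
Number of trigrams = 8 - 3 + 1 = 6
  Position 0: "org"
  Position 1: "rga"
  Position 2: "gan"
  Position 3: "ani"
  Position 4: "nis"
  Position 5: "ism"
Trigrams = "org", "rga", "gan", "ani", "nis", "ism"


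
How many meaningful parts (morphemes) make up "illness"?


Word: "illness"
Morphemes: ill + -ness
Each morpheme carries meaning
= 2 morphemes


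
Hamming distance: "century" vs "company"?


Comparing character by character (same length = 7):
  Pos 0: 'c' vs 'c' =
  Pos 1: 'e' vs 'o' !=
  Pos 2: 'n' vs 'm' !=
  Pos 3: 't' vs 'p' !=
  Pos 4: 'u' vs 'a' !=
  Pos 5: 'r' vs 'n' !=
  Pos 6: 'y' vs 'y' =
Hamming distance = 5


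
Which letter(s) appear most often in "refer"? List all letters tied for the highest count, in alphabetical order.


Word: "refer"
Letter counts:
  'e': 2
  'f': 1
  'r': 2
Maximum count = 2
Most frequent = 'e', 'r' (2 times each)


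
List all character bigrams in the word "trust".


Word: "trust" (length 5)
Number of bigrams = 5 - 2 + 1 = 4
  Position 0: "tr"
  Position 1: "ru"
  Position 2: "us"
  Position 3: "st"
Bigrams = "tr", "ru", "us", "st"


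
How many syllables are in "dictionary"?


Word: "dictionary"
Syllable breakdown: dic-tion-ar-y
Counting: 4 parts
= 4 syllables


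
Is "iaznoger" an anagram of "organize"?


Word 1: "organize" → sorted: aeginorz
Word 2: "iaznoger" → sorted: aeginorz
Same letters? aeginorz == aeginorz
Anagram = Yes


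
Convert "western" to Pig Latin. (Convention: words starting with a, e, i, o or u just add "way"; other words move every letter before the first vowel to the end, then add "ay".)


Word: "western"
Starts with consonant(s) → move to end, add 'ay'
Consonant cluster: "w"
Pig Latin = "esternway"


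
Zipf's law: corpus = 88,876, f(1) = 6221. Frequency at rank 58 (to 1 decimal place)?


Zipf's law: f(r) = f(1) / r
f(1) = 6221
f(58) = 6221 / 58
= 107.3 occurrences


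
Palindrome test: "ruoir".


Word: "ruoir"
Reversed: "riour"
Forward == Backward? ruoir != riour
Palindrome = No


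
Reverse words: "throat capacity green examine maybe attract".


Original: "throat capacity green examine maybe attract"
Words (1..n): throat | capacity | green | examine | maybe | attract
Reversed (n..1): attract | maybe | examine | green | capacity | throat
Result = "attract maybe examine green capacity throat"


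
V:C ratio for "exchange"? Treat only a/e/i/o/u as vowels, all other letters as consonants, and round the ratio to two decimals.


Word: "exchange"
Vowels (a,e,i,o,u): 3
Consonants: 5
Ratio = 3/5
= 0.60


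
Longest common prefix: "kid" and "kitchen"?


Word 1: "kid"
Word 2: "kitchen"
Comparing from start:
  Pos 0: 'k' == 'k'
  Pos 1: 'i' == 'i'
  Pos 2: 'd' != 't' (stop)
LCP = "ki" (length 2)


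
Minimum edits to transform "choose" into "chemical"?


Word 1: "choose" (length 6)
Word 2: "chemical" (length 8)
One optimal edit sequence (insert/delete/substitute each cost 1):
  1. keep 'c'
  2. keep 'h'
  3. insert 'e'  (+1)
  4. insert 'm'  (+1)
  5. substitute 'o' -> 'i'  (+1)
  6. substitute 'o' -> 'c'  (+1)
  7. substitute 's' -> 'a'  (+1)
  8. substitute 'e' -> 'l'  (+1)
Total edit operations: 6
Edit distance = 6


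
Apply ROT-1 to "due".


Word: "due"
Shift: 1
Each letter → (letter + shift) mod 26:
  'd' (3) + 1 = 4 → 'e'
  'u' (20) + 1 = 21 → 'v'
  'e' (4) + 1 = 5 → 'f'
Result = "evf"


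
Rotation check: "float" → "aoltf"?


Word: "float", Candidate: "aoltf"
Method: check if candidate is substring of word+word
"floatfloat" contains "aoltf"? No
Is rotation = No


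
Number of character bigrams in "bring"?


Word: "bring" (length 5)
Number of 2-grams = length - 2 + 1 = 5 - 2 + 1
= 4


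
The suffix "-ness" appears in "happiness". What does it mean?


Suffix: -ness
Example: happiness (happy + -ness, with a spelling change)
Meaning = state of being


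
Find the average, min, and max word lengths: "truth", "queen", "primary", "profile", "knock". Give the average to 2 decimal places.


Lengths: "truth"=5, "queen"=5, "primary"=7, "profile"=7, "knock"=5
Sum = 29, Count = 5
Average = 29/5 = 5.80
= avg=5.80, min=5, max=7


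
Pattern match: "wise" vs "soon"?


Pattern of "wise": [0, 1, 2, 3]
Pattern of "soon": [0, 1, 1, 2]
Patterns do not match
Same pattern = No


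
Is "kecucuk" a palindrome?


Word: "kecucuk"
Reversed: "kucucek"
Forward == Backward? kecucuk != kucucek
Palindrome = No


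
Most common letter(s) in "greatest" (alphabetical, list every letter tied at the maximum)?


Word: "greatest"
Letter counts:
  'a': 1
  'e': 2
  'g': 1
  'r': 1
  's': 1
  't': 2
Maximum count = 2
Most frequent = 'e', 't' (2 times each)


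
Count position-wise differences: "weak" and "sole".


Comparing character by character (same length = 4):
  Pos 0: 'w' vs 's' !=
  Pos 1: 'e' vs 'o' !=
  Pos 2: 'a' vs 'l' !=
  Pos 3: 'k' vs 'e' !=
Hamming distance = 4


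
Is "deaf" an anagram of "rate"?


Word 1: "rate" → sorted: aert
Word 2: "deaf" → sorted: adef
Same letters? aert != adef
Anagram = No


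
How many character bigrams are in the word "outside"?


Word: "outside" (length 7)
Number of 2-grams = length - 2 + 1 = 7 - 2 + 1
= 6


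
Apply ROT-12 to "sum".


Word: "sum"
Shift: 12
Each letter → (letter + shift) mod 26:
  's' (18) + 12 = 4 → 'e'
  'u' (20) + 12 = 6 → 'g'
  'm' (12) + 12 = 24 → 'y'
Result = "egy"


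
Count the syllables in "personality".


Word: "personality"
Syllable breakdown: per | son | al | i | ty
Counting: 5 parts
= 5 syllables


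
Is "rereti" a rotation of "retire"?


Word: "retire", Candidate: "rereti"
Method: check if candidate is substring of word+word
"retireretire" contains "rereti"? Yes
Is rotation = Yes


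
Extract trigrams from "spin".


Word: "spin" (length 4)
Number of trigrams = 4 - 3 + 1 = 2
  Position 0: "spi"
  Position 1: "pin"
Trigrams = "spi", "pin"


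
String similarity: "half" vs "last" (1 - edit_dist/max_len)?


Word 1: "half" (length 4)
Word 2: "last" (length 4)
One optimal edit sequence:
  1. substitute 'h' -> 'l'  (+1)
  2. keep 'a'
  3. substitute 'l' -> 's'  (+1)
  4. substitute 'f' -> 't'  (+1)
Edit distance = 3
Max length = max(4, 4) = 4
Similarity = 1 - 3/4
= 0.2500


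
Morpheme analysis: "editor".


Word: "editor"
Morphemes: edit / -or
Each morpheme carries meaning
= 2 morphemes


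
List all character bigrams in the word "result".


Word: "result" (length 6)
Number of bigrams = 6 - 2 + 1 = 5
  Position 0: "re"
  Position 1: "es"
  Position 2: "su"
  Position 3: "ul"
  Position 4: "lt"
Bigrams = "re", "es", "su", "ul", "lt"


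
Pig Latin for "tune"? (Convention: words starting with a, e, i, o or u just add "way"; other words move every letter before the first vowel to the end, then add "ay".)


Word: "tune"
Starts with consonant(s) → move to end, add 'ay'
Consonant cluster: "t"
Pig Latin = "unetay"


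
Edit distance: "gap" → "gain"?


Word 1: "gap" (length 3)
Word 2: "gain" (length 4)
One optimal edit sequence (insert/delete/substitute each cost 1):
  1. keep 'g'
  2. keep 'a'
  3. insert 'i'  (+1)
  4. substitute 'p' -> 'n'  (+1)
Total edit operations: 2
Edit distance = 2


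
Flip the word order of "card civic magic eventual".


Original: "card civic magic eventual"
Words (1..n): card | civic | magic | eventual
Reversed (n..1): eventual | magic | civic | card
Result = "eventual magic civic card"


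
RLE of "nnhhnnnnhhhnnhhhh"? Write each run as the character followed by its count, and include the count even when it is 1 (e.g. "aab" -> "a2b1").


String: "nnhhnnnnhhhnnhhhh"
Scanning for consecutive runs:
  'n' x 2
  'h' x 2
  'n' x 4
  'h' x 3
  'n' x 2
  'h' x 4
RLE = "n2h2n4h3n2h4"


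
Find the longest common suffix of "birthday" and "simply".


Word 1: "birthday"
Word 2: "simply"
Comparing from end:
  Pos -1: 'y' == 'y'
  Pos -2: 'a' != 'l' (stop)
LCS = "y" (length 1)


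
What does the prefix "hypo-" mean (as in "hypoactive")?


Prefix: hypo-
Example: hypoactive = hypo- + active
Meaning = under / below normal


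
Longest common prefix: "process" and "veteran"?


Word 1: "process"
Word 2: "veteran"
Comparing from start:
  Pos 0: 'p' != 'v' (stop)
LCP = "" (length 0)


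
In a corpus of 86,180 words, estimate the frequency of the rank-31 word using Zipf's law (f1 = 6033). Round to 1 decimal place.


Zipf's law: f(r) = f(1) / r
f(1) = 6033
f(31) = 6033 / 31
= 194.6 occurrences


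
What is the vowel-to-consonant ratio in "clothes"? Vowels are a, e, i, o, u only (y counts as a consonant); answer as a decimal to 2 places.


Word: "clothes"
Vowels (a,e,i,o,u): 2
Consonants: 5
Ratio = 2/5
= 0.40


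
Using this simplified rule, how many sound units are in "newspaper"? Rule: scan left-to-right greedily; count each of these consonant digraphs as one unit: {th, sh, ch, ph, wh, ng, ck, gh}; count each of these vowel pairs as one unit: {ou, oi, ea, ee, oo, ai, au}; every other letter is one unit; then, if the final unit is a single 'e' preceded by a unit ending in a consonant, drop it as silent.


Word: "newspaper" (9 letters)
Left-to-right scan:
  (1) 'n' (letter)
  (2) 'e' (letter)
  (3) 'w' (letter)
  (4) 's' (letter)
  (5) 'p' (letter)
  (6) 'a' (letter)
  (7) 'p' (letter)
  (8) 'e' (letter)
  (9) 'r' (letter)
Units from scan: 9
Sound units = 9 units


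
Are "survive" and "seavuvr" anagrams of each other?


Word 1: "survive" → sorted: eirsuvv
Word 2: "seavuvr" → sorted: aersuvv
Same letters? eirsuvv != aersuvv
Anagram = No


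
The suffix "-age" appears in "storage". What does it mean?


Suffix: -age
As in: storage -> store + -age, with a spelling change
Meaning = result / collection


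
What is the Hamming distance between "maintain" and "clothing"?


Comparing character by character (same length = 8):
  Pos 0: 'm' vs 'c' !=
  Pos 1: 'a' vs 'l' !=
  Pos 2: 'i' vs 'o' !=
  Pos 3: 'n' vs 't' !=
  Pos 4: 't' vs 'h' !=
  Pos 5: 'a' vs 'i' !=
  Pos 6: 'i' vs 'n' !=
  Pos 7: 'n' vs 'g' !=
Hamming distance = 8


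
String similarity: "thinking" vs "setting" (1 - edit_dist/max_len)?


Word 1: "thinking" (length 8)
Word 2: "setting" (length 7)
One optimal edit sequence:
  1. delete 't'  (+1)
  2. substitute 'h' -> 's'  (+1)
  3. substitute 'i' -> 'e'  (+1)
  4. substitute 'n' -> 't'  (+1)
  5. substitute 'k' -> 't'  (+1)
  6. keep 'i'
  7. keep 'n'
  8. keep 'g'
Edit distance = 5
Max length = max(8, 7) = 8
Similarity = 1 - 5/8
= 0.3750


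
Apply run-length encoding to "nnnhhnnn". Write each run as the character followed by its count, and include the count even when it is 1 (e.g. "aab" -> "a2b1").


String: "nnnhhnnn"
Scanning for consecutive runs:
  'n' x 3
  'h' x 2
  'n' x 3
RLE = "n3h2n3"


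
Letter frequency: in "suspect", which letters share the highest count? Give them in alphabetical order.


Word: "suspect"
Letter counts:
  'c': 1
  'e': 1
  'p': 1
  's': 2
  't': 1
  'u': 1
Maximum count = 2
Most frequent = 's' (2 times each)


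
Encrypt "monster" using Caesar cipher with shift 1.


Word: "monster"
Shift: 1
Each letter → (letter + shift) mod 26:
  'm' (12) + 1 = 13 → 'n'
  'o' (14) + 1 = 15 → 'p'
  'n' (13) + 1 = 14 → 'o'
  's' (18) + 1 = 19 → 't'
  't' (19) + 1 = 20 → 'u'
  'e' (4) + 1 = 5 → 'f'
  'r' (17) + 1 = 18 → 's'
Result = "npotufs"


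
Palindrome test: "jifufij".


Word: "jifufij"
Reversed: "jifufij"
Forward == Backward? jifufij == jifufij
Palindrome = Yes


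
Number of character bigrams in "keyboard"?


Word: "keyboard" (length 8)
Number of 2-grams = length - 2 + 1 = 8 - 2 + 1
= 7


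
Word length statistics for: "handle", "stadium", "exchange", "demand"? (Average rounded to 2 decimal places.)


Lengths: "handle"=6, "stadium"=7, "exchange"=8, "demand"=6
Sum = 27, Count = 4
Average = 27/4 = 6.75
= avg=6.75, min=6, max=8


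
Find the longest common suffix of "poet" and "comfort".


Word 1: "poet"
Word 2: "comfort"
Comparing from end:
  Pos -1: 't' == 't'
  Pos -2: 'e' != 'r' (stop)
LCS = "t" (length 1)


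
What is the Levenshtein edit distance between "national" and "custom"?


Word 1: "national" (length 8)
Word 2: "custom" (length 6)
One optimal edit sequence (insert/delete/substitute each cost 1):
  1. substitute 'n' -> 'c'  (+1)
  2. substitute 'a' -> 'u'  (+1)
  3. substitute 't' -> 's'  (+1)
  4. substitute 'i' -> 't'  (+1)
  5. keep 'o'
  6. delete 'n'  (+1)
  7. delete 'a'  (+1)
  8. substitute 'l' -> 'm'  (+1)
Total edit operations: 7
Edit distance = 7


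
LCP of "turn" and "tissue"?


Word 1: "turn"
Word 2: "tissue"
Comparing from start:
  Pos 0: 't' == 't'
  Pos 1: 'u' != 'i' (stop)
LCP = "t" (length 1)


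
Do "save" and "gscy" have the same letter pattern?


Pattern of "save": [0, 1, 2, 3]
Pattern of "gscy": [0, 1, 2, 3]
Patterns match
Same pattern = Yes


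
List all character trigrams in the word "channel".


Word: "channel" (length 7)
Number of trigrams = 7 - 3 + 1 = 5
  Position 0: "cha"
  Position 1: "han"
  Position 2: "ann"
  Position 3: "nne"
  Position 4: "nel"
Trigrams = "cha", "han", "ann", "nne", "nel"


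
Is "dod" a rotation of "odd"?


Word: "odd", Candidate: "dod"
Method: check if candidate is substring of word+word
"oddodd" contains "dod"? Yes
Is rotation = Yes


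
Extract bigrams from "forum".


Word: "forum" (length 5)
Number of bigrams = 5 - 2 + 1 = 4
  Position 0: "fo"
  Position 1: "or"
  Position 2: "ru"
  Position 3: "um"
Bigrams = "fo", "or", "ru", "um"


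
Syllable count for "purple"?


Word: "purple"
Syllable breakdown: pur | ple
Counting: 2 parts
= 2 syllables


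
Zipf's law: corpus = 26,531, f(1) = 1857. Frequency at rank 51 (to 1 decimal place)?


Zipf's law: f(r) = f(1) / r
f(1) = 1857
f(51) = 1857 / 51
= 36.4 occurrences


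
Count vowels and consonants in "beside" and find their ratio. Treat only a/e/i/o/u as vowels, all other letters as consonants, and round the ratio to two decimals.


Word: "beside"
Vowels (a,e,i,o,u): 3
Consonants: 3
Ratio = 3/3
= 1.00


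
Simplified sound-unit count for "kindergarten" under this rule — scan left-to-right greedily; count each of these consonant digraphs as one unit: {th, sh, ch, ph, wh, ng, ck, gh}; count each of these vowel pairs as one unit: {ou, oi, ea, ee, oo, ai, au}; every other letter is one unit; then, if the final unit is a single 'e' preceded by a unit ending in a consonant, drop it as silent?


Word: "kindergarten" (12 letters)
Left-to-right scan:
  1. 'k' (letter)
  2. 'i' (letter)
  3. 'n' (letter)
  4. 'd' (letter)
  5. 'e' (letter)
  6. 'r' (letter)
  7. 'g' (letter)
  8. 'a' (letter)
  9. 'r' (letter)
  10. 't' (letter)
  11. 'e' (letter)
  12. 'n' (letter)
Units from scan: 12
Sound units = 12 units


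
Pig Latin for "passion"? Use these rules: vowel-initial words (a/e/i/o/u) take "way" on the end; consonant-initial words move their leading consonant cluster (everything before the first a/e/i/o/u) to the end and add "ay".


Word: "passion"
Starts with consonant(s) → move to end, add 'ay'
Consonant cluster: "p"
Pig Latin = "assionpay"


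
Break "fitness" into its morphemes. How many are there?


Word: "fitness"
Morphemes: fit + -ness
Each morpheme carries meaning
= 2 morphemes


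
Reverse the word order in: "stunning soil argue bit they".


Original: "stunning soil argue bit they"
Words (1..n): stunning | soil | argue | bit | they
Reversed (n..1): they | bit | argue | soil | stunning
Result = "they bit argue soil stunning"


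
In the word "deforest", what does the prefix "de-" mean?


Prefix: de-
As in: deforest -> de- + forest
Meaning = remove / reverse


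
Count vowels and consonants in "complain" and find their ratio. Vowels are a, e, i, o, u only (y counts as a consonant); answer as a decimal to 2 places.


Word: "complain"
Vowels (a,e,i,o,u): 3
Consonants: 5
Ratio = 3/5
= 0.60


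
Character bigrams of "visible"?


Word: "visible" (length 7)
Number of bigrams = 7 - 2 + 1 = 6
  Position 0: "vi"
  Position 1: "is"
  Position 2: "si"
  Position 3: "ib"
  Position 4: "bl"
  Position 5: "le"
Bigrams = "vi", "is", "si", "ib", "bl", "le"


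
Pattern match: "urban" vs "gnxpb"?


Pattern of "urban": [0, 1, 2, 3, 4]
Pattern of "gnxpb": [0, 1, 2, 3, 4]
Patterns match
Same pattern = Yes


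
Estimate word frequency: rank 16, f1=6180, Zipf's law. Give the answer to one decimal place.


Zipf's law: f(r) = f(1) / r
f(1) = 6180
f(16) = 6180 / 16
= 386.3 occurrences


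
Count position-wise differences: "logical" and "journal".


Comparing character by character (same length = 7):
  Pos 0: 'l' vs 'j' !=
  Pos 1: 'o' vs 'o' =
  Pos 2: 'g' vs 'u' !=
  Pos 3: 'i' vs 'r' !=
  Pos 4: 'c' vs 'n' !=
  Pos 5: 'a' vs 'a' =
  Pos 6: 'l' vs 'l' =
Hamming distance = 4


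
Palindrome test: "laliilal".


Word: "laliilal"
Reversed: "laliilal"
Forward == Backward? laliilal == laliilal
Palindrome = Yes


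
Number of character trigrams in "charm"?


Word: "charm" (length 5)
Number of 3-grams = length - 3 + 1 = 5 - 3 + 1
= 3


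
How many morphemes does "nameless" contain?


Word: "nameless"
Morphemes: name | -less
Each morpheme carries meaning
= 2 morphemes


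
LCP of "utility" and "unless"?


Word 1: "utility"
Word 2: "unless"
Comparing from start:
  Pos 0: 'u' == 'u'
  Pos 1: 't' != 'n' (stop)
LCP = "u" (length 1)


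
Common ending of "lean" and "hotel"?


Word 1: "lean"
Word 2: "hotel"
Comparing from end:
  Pos -1: 'n' != 'l' (stop)
LCS = "" (length 0)


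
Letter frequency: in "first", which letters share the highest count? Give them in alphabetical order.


Word: "first"
Letter counts:
  'f': 1
  'i': 1
  'r': 1
  's': 1
  't': 1
Maximum count = 1
Most frequent = 'f', 'i', 'r', 's', 't' (1 time each)


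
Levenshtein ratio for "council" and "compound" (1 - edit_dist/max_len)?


Word 1: "council" (length 7)
Word 2: "compound" (length 8)
One optimal edit sequence:
  1. keep 'c'
  2. keep 'o'
  3. insert 'm'  (+1)
  4. substitute 'u' -> 'p'  (+1)
  5. substitute 'n' -> 'o'  (+1)
  6. substitute 'c' -> 'u'  (+1)
  7. substitute 'i' -> 'n'  (+1)
  8. substitute 'l' -> 'd'  (+1)
Edit distance = 6
Max length = max(7, 8) = 8
Similarity = 1 - 6/8
= 0.2500


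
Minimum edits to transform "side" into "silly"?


Word 1: "side" (length 4)
Word 2: "silly" (length 5)
One optimal edit sequence (insert/delete/substitute each cost 1):
  1. keep 's'
  2. keep 'i'
  3. insert 'l'  (+1)
  4. substitute 'd' -> 'l'  (+1)
  5. substitute 'e' -> 'y'  (+1)
Total edit operations: 3
Edit distance = 3


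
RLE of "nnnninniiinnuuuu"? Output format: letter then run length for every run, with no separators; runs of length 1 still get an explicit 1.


String: "nnnninniiinnuuuu"
Scanning for consecutive runs:
  'n' x 4
  'i' x 1
  'n' x 2
  'i' x 3
  'n' x 2
  'u' x 4
RLE = "n4i1n2i3n2u4"


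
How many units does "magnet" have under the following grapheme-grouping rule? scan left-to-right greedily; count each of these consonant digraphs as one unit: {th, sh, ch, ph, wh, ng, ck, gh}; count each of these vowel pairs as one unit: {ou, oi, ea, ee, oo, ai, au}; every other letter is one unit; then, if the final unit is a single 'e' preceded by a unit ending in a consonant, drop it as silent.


Word: "magnet" (6 letters)
Left-to-right scan:
  [1] 'm' (letter)
  [2] 'a' (letter)
  [3] 'g' (letter)
  [4] 'n' (letter)
  [5] 'e' (letter)
  [6] 't' (letter)
Units from scan: 6
Sound units = 6 units


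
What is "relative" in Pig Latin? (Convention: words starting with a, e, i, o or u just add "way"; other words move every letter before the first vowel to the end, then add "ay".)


Word: "relative"
Starts with consonant(s) → move to end, add 'ay'
Consonant cluster: "r"
Pig Latin = "elativeray"


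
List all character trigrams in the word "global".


Word: "global" (length 6)
Number of trigrams = 6 - 3 + 1 = 4
  Position 0: "glo"
  Position 1: "lob"
  Position 2: "oba"
  Position 3: "bal"
Trigrams = "glo", "lob", "oba", "bal"


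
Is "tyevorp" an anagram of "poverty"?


Word 1: "poverty" → sorted: eoprtvy
Word 2: "tyevorp" → sorted: eoprtvy
Same letters? eoprtvy == eoprtvy
Anagram = Yes


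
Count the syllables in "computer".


Word: "computer"
Syllable breakdown: com / pu / ter
Counting: 3 parts
= 3 syllables


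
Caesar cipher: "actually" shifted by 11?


Word: "actually"
Shift: 11
Each letter → (letter + shift) mod 26:
  'a' (0) + 11 = 11 → 'l'
  'c' (2) + 11 = 13 → 'n'
  't' (19) + 11 = 4 → 'e'
  'u' (20) + 11 = 5 → 'f'
  'a' (0) + 11 = 11 → 'l'
  'l' (11) + 11 = 22 → 'w'
  'l' (11) + 11 = 22 → 'w'
  'y' (24) + 11 = 9 → 'j'
Result = "lneflwwj"


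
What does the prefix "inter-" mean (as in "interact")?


Prefix: inter-
Example: interact (inter- + act)
Meaning = between


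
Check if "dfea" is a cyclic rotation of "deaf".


Word: "deaf", Candidate: "dfea"
Method: check if candidate is substring of word+word
"deafdeaf" contains "dfea"? No
Is rotation = No


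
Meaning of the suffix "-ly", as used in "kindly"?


Suffix: -ly
As in: kindly -> kind + -ly
Meaning = in a manner


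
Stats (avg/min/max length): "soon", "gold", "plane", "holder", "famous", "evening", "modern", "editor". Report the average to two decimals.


Lengths: "soon"=4, "gold"=4, "plane"=5, "holder"=6, "famous"=6, "evening"=7, "modern"=6, "editor"=6
Sum = 44, Count = 8
Average = 44/8 = 5.50
= avg=5.50, min=4, max=7


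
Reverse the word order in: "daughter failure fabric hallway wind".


Original: "daughter failure fabric hallway wind"
Words (1..n): daughter | failure | fabric | hallway | wind
Reversed (n..1): wind | hallway | fabric | failure | daughter
Result = "wind hallway fabric failure daughter"


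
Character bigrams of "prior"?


Word: "prior" (length 5)
Number of bigrams = 5 - 2 + 1 = 4
  Position 0: "pr"
  Position 1: "ri"
  Position 2: "io"
  Position 3: "or"
Bigrams = "pr", "ri", "io", "or"


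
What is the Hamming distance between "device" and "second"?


Comparing character by character (same length = 6):
  Pos 0: 'd' vs 's' !=
  Pos 1: 'e' vs 'e' =
  Pos 2: 'v' vs 'c' !=
  Pos 3: 'i' vs 'o' !=
  Pos 4: 'c' vs 'n' !=
  Pos 5: 'e' vs 'd' !=
Hamming distance = 5


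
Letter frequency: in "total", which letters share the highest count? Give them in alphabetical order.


Word: "total"
Letter counts:
  'a': 1
  'l': 1
  'o': 1
  't': 2
Maximum count = 2
Most frequent = 't' (2 times each)


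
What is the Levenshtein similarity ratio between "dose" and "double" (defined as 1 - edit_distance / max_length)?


Word 1: "dose" (length 4)
Word 2: "double" (length 6)
One optimal edit sequence:
  1. keep 'd'
  2. keep 'o'
  3. insert 'u'  (+1)
  4. insert 'b'  (+1)
  5. substitute 's' -> 'l'  (+1)
  6. keep 'e'
Edit distance = 3
Max length = max(4, 6) = 6
Similarity = 1 - 3/6
= 0.5000


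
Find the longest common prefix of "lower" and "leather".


Word 1: "lower"
Word 2: "leather"
Comparing from start:
  Pos 0: 'l' == 'l'
  Pos 1: 'o' != 'e' (stop)
LCP = "l" (length 1)


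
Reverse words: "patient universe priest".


Original: "patient universe priest"
Words (1..n): patient | universe | priest
Reversed (n..1): priest | universe | patient
Result = "priest universe patient"


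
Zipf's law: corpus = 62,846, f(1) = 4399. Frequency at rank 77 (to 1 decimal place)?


Zipf's law: f(r) = f(1) / r
f(1) = 4399
f(77) = 4399 / 77
= 57.1 occurrences


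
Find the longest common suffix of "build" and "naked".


Word 1: "build"
Word 2: "naked"
Comparing from end:
  Pos -1: 'd' == 'd'
  Pos -2: 'l' != 'e' (stop)
LCS = "d" (length 1)


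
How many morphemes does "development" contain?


Word: "development"
Morphemes: develop | -ment
Each morpheme carries meaning
= 2 morphemes


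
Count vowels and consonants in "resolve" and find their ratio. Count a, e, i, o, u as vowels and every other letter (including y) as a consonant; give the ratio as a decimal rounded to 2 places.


Word: "resolve"
Vowels (a,e,i,o,u): 3
Consonants: 4
Ratio = 3/4
= 0.75


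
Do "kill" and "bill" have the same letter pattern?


Pattern of "kill": [0, 1, 2, 2]
Pattern of "bill": [0, 1, 2, 2]
Patterns match
Same pattern = Yes


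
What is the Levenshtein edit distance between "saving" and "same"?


Word 1: "saving" (length 6)
Word 2: "same" (length 4)
One optimal edit sequence (insert/delete/substitute each cost 1):
  1. keep 's'
  2. keep 'a'
  3. delete 'v'  (+1)
  4. delete 'i'  (+1)
  5. substitute 'n' -> 'm'  (+1)
  6. substitute 'g' -> 'e'  (+1)
Total edit operations: 4
Edit distance = 4


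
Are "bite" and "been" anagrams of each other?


Word 1: "bite" → sorted: beit
Word 2: "been" → sorted: been
Same letters? beit != been
Anagram = No


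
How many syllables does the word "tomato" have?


Word: "tomato"
Syllable breakdown: to-ma-to
Counting: 3 parts
= 3 syllables


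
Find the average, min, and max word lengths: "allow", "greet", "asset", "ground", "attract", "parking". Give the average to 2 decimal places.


Lengths: "allow"=5, "greet"=5, "asset"=5, "ground"=6, "attract"=7, "parking"=7
Sum = 35, Count = 6
Average = 35/6 = 5.83
= avg=5.83, min=5, max=7


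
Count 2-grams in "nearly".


Word: "nearly" (length 6)
Number of 2-grams = length - 2 + 1 = 6 - 2 + 1
= 5


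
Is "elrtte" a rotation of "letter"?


Word: "letter", Candidate: "elrtte"
Method: check if candidate is substring of word+word
"letterletter" contains "elrtte"? No
Is rotation = No


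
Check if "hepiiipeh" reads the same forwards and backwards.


Word: "hepiiipeh"
Reversed: "hepiiipeh"
Forward == Backward? hepiiipeh == hepiiipeh
Palindrome = Yes


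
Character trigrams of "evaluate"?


Word: "evaluate" (length 8)
Number of trigrams = 8 - 3 + 1 = 6
  Position 0: "eva"
  Position 1: "val"
  Position 2: "alu"
  Position 3: "lua"
  Position 4: "uat"
  Position 5: "ate"
Trigrams = "eva", "val", "alu", "lua", "uat", "ate"


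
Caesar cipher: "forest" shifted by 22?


Word: "forest"
Shift: 22
Each letter → (letter + shift) mod 26:
  'f' (5) + 22 = 1 → 'b'
  'o' (14) + 22 = 10 → 'k'
  'r' (17) + 22 = 13 → 'n'
  'e' (4) + 22 = 0 → 'a'
  's' (18) + 22 = 14 → 'o'
  't' (19) + 22 = 15 → 'p'
Result = "bknaop"


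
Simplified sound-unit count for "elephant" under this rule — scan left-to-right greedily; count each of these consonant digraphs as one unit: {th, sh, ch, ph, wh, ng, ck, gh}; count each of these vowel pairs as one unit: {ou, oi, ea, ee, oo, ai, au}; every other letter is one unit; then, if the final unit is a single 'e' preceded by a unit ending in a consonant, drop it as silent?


Word: "elephant" (8 letters)
Left-to-right scan:
  [1] 'e' (letter)
  [2] 'l' (letter)
  [3] 'e' (letter)
  [4] 'ph' (digraph)
  [5] 'a' (letter)
  [6] 'n' (letter)
  [7] 't' (letter)
Units from scan: 7
Sound units = 7 units


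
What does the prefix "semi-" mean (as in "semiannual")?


Prefix: semi-
Example: semiannual = semi- + annual
Meaning = half


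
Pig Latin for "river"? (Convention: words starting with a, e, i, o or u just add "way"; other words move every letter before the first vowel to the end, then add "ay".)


Word: "river"
Starts with consonant(s) → move to end, add 'ay'
Consonant cluster: "r"
Pig Latin = "iverray"


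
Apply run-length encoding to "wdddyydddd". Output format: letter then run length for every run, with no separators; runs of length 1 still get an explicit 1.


String: "wdddyydddd"
Scanning for consecutive runs:
  'w' x 1
  'd' x 3
  'y' x 2
  'd' x 4
RLE = "w1d3y2d4"


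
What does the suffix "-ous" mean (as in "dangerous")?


Suffix: -ous
Example: dangerous = danger + -ous
Meaning = having quality of


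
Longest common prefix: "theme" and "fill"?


Word 1: "theme"
Word 2: "fill"
Comparing from start:
  Pos 0: 't' != 'f' (stop)
LCP = "" (length 0)


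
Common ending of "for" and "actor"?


Word 1: "for"
Word 2: "actor"
Comparing from end:
  Pos -1: 'r' == 'r'
  Pos -2: 'o' == 'o'
  Pos -3: 'f' != 't' (stop)
LCS = "or" (length 2)


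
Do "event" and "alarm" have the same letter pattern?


Pattern of "event": [0, 1, 0, 2, 3]
Pattern of "alarm": [0, 1, 0, 2, 3]
Patterns match
Same pattern = Yes


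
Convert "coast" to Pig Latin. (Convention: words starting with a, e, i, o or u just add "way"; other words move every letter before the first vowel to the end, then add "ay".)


Word: "coast"
Starts with consonant(s) → move to end, add 'ay'
Consonant cluster: "c"
Pig Latin = "oastcay"


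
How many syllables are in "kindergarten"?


Word: "kindergarten"
Syllable breakdown: kin | der | gar | ten
Counting: 4 parts
= 4 syllables


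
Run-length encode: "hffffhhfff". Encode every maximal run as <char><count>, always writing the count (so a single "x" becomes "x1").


String: "hffffhhfff"
Scanning for consecutive runs:
  'h' x 1
  'f' x 4
  'h' x 2
  'f' x 3
RLE = "h1f4h2f3"


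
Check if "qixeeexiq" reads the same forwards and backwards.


Word: "qixeeexiq"
Reversed: "qixeeexiq"
Forward == Backward? qixeeexiq == qixeeexiq
Palindrome = Yes


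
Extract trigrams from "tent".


Word: "tent" (length 4)
Number of trigrams = 4 - 3 + 1 = 2
  Position 0: "ten"
  Position 1: "ent"
Trigrams = "ten", "ent"


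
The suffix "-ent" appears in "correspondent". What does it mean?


Suffix: -ent
Example: correspondent (correspond + -ent)
Meaning = one who / that which


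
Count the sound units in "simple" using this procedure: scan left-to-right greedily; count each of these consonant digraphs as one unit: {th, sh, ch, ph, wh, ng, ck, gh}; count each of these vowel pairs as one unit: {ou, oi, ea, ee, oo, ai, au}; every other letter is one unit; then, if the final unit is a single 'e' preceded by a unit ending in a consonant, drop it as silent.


Word: "simple" (6 letters)
Left-to-right scan:
  (1) 's' (letter)
  (2) 'i' (letter)
  (3) 'm' (letter)
  (4) 'p' (letter)
  (5) 'l' (letter)
  (6) 'e' (letter)
Units from scan: 6
Final unit is 'e' after a consonant -> drop as silent (-1)
Sound units = 5 units


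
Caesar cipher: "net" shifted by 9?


Word: "net"
Shift: 9
Each letter → (letter + shift) mod 26:
  'n' (13) + 9 = 22 → 'w'
  'e' (4) + 9 = 13 → 'n'
  't' (19) + 9 = 2 → 'c'
Result = "wnc"
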